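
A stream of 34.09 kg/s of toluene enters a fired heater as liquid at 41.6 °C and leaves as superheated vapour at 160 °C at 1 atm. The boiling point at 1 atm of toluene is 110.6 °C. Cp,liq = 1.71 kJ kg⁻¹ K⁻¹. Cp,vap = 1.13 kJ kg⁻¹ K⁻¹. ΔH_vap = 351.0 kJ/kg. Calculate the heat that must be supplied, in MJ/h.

liquid 41.6→110.6 °C: 117.99 kJ/kg
vaporisation at 110.6 °C: 351 kJ/kg
vapour 110.6→160 °C: 55.822 kJ/kg
Δh = 117.99 + 351 + 55.822 = 524.81 kJ/kg
Q = ṁ·Δh = 34.09 kg/s × 524.81 kJ/kg = 17891 kJ/s
|Q| = 17891 kW = 64407 MJ/h

Q = 64400 MJ/h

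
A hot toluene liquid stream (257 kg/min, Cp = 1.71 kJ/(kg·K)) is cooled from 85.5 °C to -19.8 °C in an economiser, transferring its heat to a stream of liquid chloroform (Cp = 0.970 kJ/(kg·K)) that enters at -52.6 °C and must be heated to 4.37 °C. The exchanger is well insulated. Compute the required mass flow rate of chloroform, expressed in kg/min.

Heat released by hot stream: Q = 257 × 1.71 × (85.5 − -19.8) = 46276 kJ/min
Energy balance on cold side (adiabatic exchanger): Q = ṁ_c·Cp_c·(T_c,out − T_c,in)
ṁ_c = 46276 / [0.970 × (4.37 − -52.6)] = 837.41 kg/min

ṁ_c = 837 kg/min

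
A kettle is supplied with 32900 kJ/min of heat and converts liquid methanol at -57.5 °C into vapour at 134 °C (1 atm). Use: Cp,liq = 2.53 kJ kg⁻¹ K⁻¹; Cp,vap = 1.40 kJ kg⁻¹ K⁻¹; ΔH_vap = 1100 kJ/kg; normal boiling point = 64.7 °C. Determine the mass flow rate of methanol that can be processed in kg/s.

Δh = 2.53×(64.7−-57.5) + 1100 + 1.40×(134−64.7) = 1506.2 kJ/kg
Q = 32900 kJ/min = 548.33 kJ/s = 548.33 kJ/s
ṁ = Q/Δh = 548.33 / 1506.2 = 0.36405 kg/s

ṁ = 0.364 kg/s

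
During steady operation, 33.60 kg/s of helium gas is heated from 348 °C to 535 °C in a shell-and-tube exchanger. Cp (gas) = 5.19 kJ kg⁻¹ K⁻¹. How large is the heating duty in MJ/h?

Q = 117000 MJ/h

Q = ṁ·Cp·ΔT = 33.60 × 5.19 × (535 − 348) = 32610 kJ/s
Heating duty = 117400 MJ/h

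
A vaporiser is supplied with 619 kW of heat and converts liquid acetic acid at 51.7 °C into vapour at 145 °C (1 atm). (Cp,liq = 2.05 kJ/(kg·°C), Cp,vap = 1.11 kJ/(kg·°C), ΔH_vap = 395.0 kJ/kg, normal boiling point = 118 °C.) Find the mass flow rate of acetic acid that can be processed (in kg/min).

ṁ = 66.2 kg/min

Δh = 2.05×(118−51.7) + 395.0 + 1.11×(145−118) = 560.88 kJ/kg
Q = 619 kW = 619 kJ/s = 37140 kJ/min
ṁ = Q/Δh = 37140 / 560.88 = 66.217 kg/min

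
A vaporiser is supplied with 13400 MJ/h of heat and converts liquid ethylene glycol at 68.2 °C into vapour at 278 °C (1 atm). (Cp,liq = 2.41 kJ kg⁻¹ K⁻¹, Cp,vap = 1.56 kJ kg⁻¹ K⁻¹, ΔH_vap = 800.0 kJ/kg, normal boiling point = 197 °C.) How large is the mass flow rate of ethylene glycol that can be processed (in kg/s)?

ṁ = 3.01 kg/s

Δh = 2.41×(197−68.2) + 800.0 + 1.56×(278−197) = 1236.8 kJ/kg
Q = 13400 MJ/h = 3722.2 kJ/s = 3722.2 kJ/s
ṁ = Q/Δh = 3722.2 / 1236.8 = 3.0096 kg/s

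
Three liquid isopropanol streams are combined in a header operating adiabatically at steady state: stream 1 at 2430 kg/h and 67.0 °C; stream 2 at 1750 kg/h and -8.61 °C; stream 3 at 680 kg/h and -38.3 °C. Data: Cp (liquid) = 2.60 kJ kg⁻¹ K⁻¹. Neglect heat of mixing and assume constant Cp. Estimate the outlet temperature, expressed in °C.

Adiabatic, steady state ⇒ Σ ṁᵢCp,ᵢ(T_out − Tᵢ) = 0
Σ ṁᵢCp,ᵢTᵢ = 2430×2.60×67.0 + 1750×2.60×-8.61 + 680×2.60×-38.3 = 316420
Σ ṁᵢCp,ᵢ = 2430×2.60 + 1750×2.60 + 680×2.60 = 12636
T_out = 316420 / 12636 = 25.041 °C

T_out = 25.0 °C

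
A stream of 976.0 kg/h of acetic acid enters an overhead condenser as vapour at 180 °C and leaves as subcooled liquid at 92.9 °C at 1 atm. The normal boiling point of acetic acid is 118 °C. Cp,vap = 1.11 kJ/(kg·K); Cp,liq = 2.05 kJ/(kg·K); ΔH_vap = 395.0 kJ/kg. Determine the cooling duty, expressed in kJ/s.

Q_c = 140 kJ/s

vapour 180→118 °C: -68.82 kJ/kg
condensation at 118 °C: -395 kJ/kg
liquid 118→92.9 °C: -51.455 kJ/kg
Δh = -68.82 + -395 + -51.455 = -515.27 kJ/kg
Q = ṁ·Δh = 976.0 kg/h × -515.27 kJ/kg = -502910 kJ/h
|Q| = 139.7 kW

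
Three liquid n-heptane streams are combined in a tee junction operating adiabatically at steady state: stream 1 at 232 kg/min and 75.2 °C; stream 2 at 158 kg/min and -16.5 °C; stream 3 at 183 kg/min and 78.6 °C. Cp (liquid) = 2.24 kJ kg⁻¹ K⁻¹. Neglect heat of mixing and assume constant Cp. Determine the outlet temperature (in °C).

T_out = 51.0 °C

No heat crosses the boundary, so H_out = H_in.
T_out = Σ ṁᵢCp,ᵢTᵢ / Σ ṁᵢCp,ᵢ
      = 65460 / 1283.5 = 51 °C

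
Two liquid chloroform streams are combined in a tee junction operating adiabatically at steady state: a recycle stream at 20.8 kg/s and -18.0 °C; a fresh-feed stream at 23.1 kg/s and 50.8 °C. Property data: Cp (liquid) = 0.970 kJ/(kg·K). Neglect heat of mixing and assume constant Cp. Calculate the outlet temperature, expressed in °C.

T_out = 18.2 °C

No heat crosses the boundary, so H_out = H_in.
T_out = Σ ṁᵢCp,ᵢTᵢ / Σ ṁᵢCp,ᵢ
      = 775.11 / 42.583 = 18.202 °C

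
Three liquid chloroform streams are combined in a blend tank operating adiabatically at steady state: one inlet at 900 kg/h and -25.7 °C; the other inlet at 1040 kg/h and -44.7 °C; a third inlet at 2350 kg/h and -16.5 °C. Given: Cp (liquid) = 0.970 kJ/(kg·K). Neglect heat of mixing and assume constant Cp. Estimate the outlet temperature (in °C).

Adiabatic, steady state ⇒ Σ ṁᵢCp,ᵢ(T_out − Tᵢ) = 0
T_out = Σ ṁᵢCp,ᵢTᵢ / Σ ṁᵢCp,ᵢ
      = -105140 / 4161.3 = -25.266 °C

T_out = -25.3 °C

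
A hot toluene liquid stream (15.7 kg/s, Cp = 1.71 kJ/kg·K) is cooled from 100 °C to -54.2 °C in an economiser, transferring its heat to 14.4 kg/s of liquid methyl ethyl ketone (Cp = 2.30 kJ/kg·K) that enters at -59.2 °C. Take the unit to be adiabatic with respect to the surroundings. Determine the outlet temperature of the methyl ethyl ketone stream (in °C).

T_c,out = 65.8 °C

Heat released by hot stream: Q = 15.7 × 1.71 × (100 − -54.2) = 4139.8 kJ/s
Energy balance on cold side (adiabatic exchanger): Q = ṁ_c·Cp_c·(T_c,out − T_c,in)
T_c,out = -59.2 + 4139.8/(14.4 × 2.30) = 65.794 °C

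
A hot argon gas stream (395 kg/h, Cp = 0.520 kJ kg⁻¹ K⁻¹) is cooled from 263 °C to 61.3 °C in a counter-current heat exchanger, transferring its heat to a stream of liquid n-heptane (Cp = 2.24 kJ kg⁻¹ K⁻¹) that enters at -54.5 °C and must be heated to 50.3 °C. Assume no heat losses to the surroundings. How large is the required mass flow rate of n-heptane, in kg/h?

Heat released by hot stream: Q = 395 × 0.520 × (263 − 61.3) = 41429 kJ/h
Energy balance on cold side (adiabatic exchanger): Q = ṁ_c·Cp_c·(T_c,out − T_c,in)
ṁ_c = 41429 / [2.24 × (50.3 − -54.5)] = 176.48 kg/h

ṁ_c = 176 kg/h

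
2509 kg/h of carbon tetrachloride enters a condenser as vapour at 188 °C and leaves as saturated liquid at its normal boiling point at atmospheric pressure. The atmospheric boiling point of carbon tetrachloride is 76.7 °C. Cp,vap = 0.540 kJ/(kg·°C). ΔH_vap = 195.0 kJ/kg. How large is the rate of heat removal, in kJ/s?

Q_c = 178 kJ/s

vapour 188→76.7 °C: -60.102 kJ/kg
condensation at 76.7 °C: -195 kJ/kg
Δh = -60.102 + -195 = -255.1 kJ/kg
Q = ṁ·Δh = 2509 kg/h × -255.1 kJ/kg = -640050 kJ/h
|Q| = 177.79 kW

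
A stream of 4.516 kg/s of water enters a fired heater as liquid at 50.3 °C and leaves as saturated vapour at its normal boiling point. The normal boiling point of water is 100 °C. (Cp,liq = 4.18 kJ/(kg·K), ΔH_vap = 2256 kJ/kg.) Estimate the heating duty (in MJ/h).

Q = 40100 MJ/h

liquid 50.3→100 °C: 207.75 kJ/kg
vaporisation at 100 °C: 2256 kJ/kg
Δh = 207.75 + 2256 = 2463.7 kJ/kg
Q = ṁ·Δh = 4.516 kg/s × 2463.7 kJ/kg = 11126 kJ/s
|Q| = 11126 kW = 40055 MJ/h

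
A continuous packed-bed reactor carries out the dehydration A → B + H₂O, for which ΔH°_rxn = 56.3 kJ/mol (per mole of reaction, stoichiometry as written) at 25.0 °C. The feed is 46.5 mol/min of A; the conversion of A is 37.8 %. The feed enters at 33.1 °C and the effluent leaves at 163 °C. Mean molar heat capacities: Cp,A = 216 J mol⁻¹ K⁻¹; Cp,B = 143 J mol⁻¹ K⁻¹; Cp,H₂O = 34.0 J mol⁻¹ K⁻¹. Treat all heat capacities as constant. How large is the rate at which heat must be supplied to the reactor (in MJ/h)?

Extent of reaction ξ = 0.378 × 46.5 = 17.577 mol/min
Reaction term: ξ·ΔH°_rxn = 17.577 × 56.3 = 989.59 kJ/min
Sensible, feed 33.1→25 °C: -81.356 kJ/min
Outlet flows (mol/min): A 28.923, B 17.577, H₂O 17.577
Sensible, products 25→163 °C: 1291.5 kJ/min
Q = ΔH = 2199.7 kJ/min = 36.662 kW
Heat supplied = 131.98 MJ/h

Q_in = 132 MJ/h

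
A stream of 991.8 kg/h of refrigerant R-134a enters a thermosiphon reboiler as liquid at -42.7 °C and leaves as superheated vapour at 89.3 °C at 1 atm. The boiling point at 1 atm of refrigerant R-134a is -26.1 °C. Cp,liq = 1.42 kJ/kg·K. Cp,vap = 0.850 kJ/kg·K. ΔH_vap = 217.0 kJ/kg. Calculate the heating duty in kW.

liquid -42.7→-26.1 °C: 23.572 kJ/kg
vaporisation at -26.1 °C: 217 kJ/kg
vapour -26.1→89.3 °C: 98.09 kJ/kg
Δh = 23.572 + 217 + 98.09 = 338.66 kJ/kg
Q = ṁ·Δh = 991.8 kg/h × 338.66 kJ/kg = 335880 kJ/h
|Q| = 93.301 kW

Q = 93.3 kW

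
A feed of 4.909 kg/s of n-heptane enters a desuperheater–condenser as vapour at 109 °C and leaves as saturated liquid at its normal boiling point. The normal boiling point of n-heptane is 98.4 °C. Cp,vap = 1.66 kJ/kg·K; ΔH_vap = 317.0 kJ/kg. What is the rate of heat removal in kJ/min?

vapour 109→98.4 °C: -17.596 kJ/kg
condensation at 98.4 °C: -317 kJ/kg
Δh = -17.596 + -317 = -334.6 kJ/kg
Q = ṁ·Δh = 4.909 kg/s × -334.6 kJ/kg = -1642.5 kJ/s
|Q| = 1642.5 kW = 98552 kJ/min

Q_c = 98600 kJ/min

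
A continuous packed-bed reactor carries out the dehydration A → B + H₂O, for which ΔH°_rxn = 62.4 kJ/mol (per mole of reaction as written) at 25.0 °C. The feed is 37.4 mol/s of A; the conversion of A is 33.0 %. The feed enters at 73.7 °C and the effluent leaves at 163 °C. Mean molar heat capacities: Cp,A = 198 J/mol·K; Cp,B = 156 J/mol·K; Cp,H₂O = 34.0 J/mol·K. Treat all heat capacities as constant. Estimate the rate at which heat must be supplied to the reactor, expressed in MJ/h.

Q_in = 5100 MJ/h

Extent of reaction ξ = 0.330 × 37.4 = 12.342 mol/s
Reaction term: ξ·ΔH°_rxn = 12.342 × 62.4 = 770.14 kJ/s
Sensible, feed 73.7→25 °C: -360.63 kJ/s
Outlet flows (mol/s): A 25.058, B 12.342, H₂O 12.342
Sensible, products 25→163 °C: 1008.3 kJ/s
Q = ΔH = 1417.8 kJ/s = 1417.8 kW
Heat supplied = 5104.1 MJ/h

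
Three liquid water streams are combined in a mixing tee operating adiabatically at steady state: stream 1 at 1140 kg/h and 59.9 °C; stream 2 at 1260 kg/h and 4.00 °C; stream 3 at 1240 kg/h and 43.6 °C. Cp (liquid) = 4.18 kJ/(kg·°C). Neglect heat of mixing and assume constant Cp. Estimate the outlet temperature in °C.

T_out = 35.0 °C

Adiabatic, steady state ⇒ Σ ṁᵢCp,ᵢ(T_out − Tᵢ) = 0
T_out = Σ ṁᵢCp,ᵢTᵢ / Σ ṁᵢCp,ᵢ
      = 532490 / 15215 = 34.997 °C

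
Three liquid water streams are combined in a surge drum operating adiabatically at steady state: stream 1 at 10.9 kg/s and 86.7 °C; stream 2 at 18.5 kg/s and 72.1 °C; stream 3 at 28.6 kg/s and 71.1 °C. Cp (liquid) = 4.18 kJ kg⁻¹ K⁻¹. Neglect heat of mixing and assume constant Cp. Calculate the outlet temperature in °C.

Adiabatic, steady state ⇒ Σ ṁᵢCp,ᵢ(T_out − Tᵢ) = 0
Σ ṁᵢCp,ᵢTᵢ = 10.9×4.18×86.7 + 18.5×4.18×72.1 + 28.6×4.18×71.1 = 18026
Σ ṁᵢCp,ᵢ = 10.9×4.18 + 18.5×4.18 + 28.6×4.18 = 242.44
T_out = 18026 / 242.44 = 74.351 °C

T_out = 74.4 °C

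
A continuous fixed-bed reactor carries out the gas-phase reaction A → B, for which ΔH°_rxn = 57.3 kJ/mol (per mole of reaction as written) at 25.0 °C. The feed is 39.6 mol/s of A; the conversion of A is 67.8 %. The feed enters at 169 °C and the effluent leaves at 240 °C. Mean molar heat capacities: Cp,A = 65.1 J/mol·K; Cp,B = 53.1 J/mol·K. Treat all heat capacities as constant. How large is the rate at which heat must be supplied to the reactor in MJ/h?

Q_in = 5950 MJ/h

Extent of reaction ξ = 0.678 × 39.6 = 26.849 mol/s
Reaction term: ξ·ΔH°_rxn = 26.849 × 57.3 = 1538.4 kJ/s
Sensible, feed 169→25 °C: -371.23 kJ/s
Outlet flows (mol/s): A 12.751, B 26.849
Sensible, products 25→240 °C: 484.99 kJ/s
Q = ΔH = 1652.2 kJ/s = 1652.2 kW
Heat supplied = 5947.9 MJ/h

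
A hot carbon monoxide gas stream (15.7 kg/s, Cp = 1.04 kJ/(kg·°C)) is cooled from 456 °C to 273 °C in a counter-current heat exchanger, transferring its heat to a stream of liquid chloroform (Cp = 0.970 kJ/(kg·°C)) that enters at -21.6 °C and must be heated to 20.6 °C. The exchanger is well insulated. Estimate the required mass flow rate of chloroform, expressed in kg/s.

ṁ_c = 73.0 kg/s

Heat released by hot stream: Q = 15.7 × 1.04 × (456 − 273) = 2988 kJ/s
Energy balance on cold side (adiabatic exchanger): Q = ṁ_c·Cp_c·(T_c,out − T_c,in)
ṁ_c = 2988 / [0.970 × (20.6 − -21.6)] = 72.996 kg/s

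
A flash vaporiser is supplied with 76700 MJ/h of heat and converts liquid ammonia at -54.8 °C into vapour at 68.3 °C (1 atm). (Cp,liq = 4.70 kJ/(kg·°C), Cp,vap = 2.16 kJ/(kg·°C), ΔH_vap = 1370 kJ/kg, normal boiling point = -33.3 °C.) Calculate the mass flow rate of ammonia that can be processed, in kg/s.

ṁ = 12.6 kg/s

Δh = 4.70×(-33.3−-54.8) + 1370 + 2.16×(68.3−-33.3) = 1690.5 kJ/kg
Q = 76700 MJ/h = 21306 kJ/s = 21306 kJ/s
ṁ = Q/Δh = 21306 / 1690.5 = 12.603 kg/s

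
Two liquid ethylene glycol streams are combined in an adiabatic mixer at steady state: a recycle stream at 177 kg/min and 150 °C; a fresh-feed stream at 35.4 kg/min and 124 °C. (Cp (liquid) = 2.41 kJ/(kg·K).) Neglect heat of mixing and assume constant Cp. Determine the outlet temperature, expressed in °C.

Energy balance with Q = 0: Σ ṁᵢCp,ᵢ(T_out − Tᵢ) = 0
Σ ṁᵢCp,ᵢTᵢ = 177×2.41×150 + 35.4×2.41×124 = 74564
Σ ṁᵢCp,ᵢ = 177×2.41 + 35.4×2.41 = 511.88
T_out = 74564 / 511.88 = 145.67 °C

T_out = 146 °C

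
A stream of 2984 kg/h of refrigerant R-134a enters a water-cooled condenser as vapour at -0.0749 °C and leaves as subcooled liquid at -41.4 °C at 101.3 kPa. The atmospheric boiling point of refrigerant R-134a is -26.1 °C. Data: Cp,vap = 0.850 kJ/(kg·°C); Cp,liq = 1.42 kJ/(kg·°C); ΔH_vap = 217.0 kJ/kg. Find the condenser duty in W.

vapour -0.0749→-26.1 °C: -22.121 kJ/kg
condensation at -26.1 °C: -217 kJ/kg
liquid -26.1→-41.4 °C: -21.726 kJ/kg
Δh = -22.121 + -217 + -21.726 = -260.85 kJ/kg
Q = ṁ·Δh = 2984 kg/h × -260.85 kJ/kg = -778370 kJ/h
|Q| = 216.21 kW = 216210 W

Q_c = 216000 W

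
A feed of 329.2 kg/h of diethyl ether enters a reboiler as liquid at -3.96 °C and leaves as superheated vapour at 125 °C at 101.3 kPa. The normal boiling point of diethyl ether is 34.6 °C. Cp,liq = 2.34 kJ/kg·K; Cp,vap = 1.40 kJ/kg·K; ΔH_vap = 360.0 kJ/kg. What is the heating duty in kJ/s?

Q = 52.7 kJ/s

liquid -3.96→34.6 °C: 90.23 kJ/kg
vaporisation at 34.6 °C: 360 kJ/kg
vapour 34.6→125 °C: 126.56 kJ/kg
Δh = 90.23 + 360 + 126.56 = 576.79 kJ/kg
Q = ṁ·Δh = 329.2 kg/h × 576.79 kJ/kg = 189880 kJ/h
|Q| = 52.744 kW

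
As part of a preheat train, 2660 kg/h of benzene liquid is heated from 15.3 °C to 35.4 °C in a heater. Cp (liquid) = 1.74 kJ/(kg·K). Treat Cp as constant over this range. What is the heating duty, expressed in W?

Q = 25800 W

Q = ṁ·Cp·ΔT = 2660 × 1.74 × (35.4 − 15.3) = 93031 kJ/h
Converting: 93031 / 3600 s = 25.842 kW
Heating duty = 25842 W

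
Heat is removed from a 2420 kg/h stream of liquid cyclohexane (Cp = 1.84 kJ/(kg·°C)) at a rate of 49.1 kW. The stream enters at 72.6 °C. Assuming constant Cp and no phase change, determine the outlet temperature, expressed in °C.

Q = 49.1 kW = 176760 kJ/h
ΔT = Q/(ṁ·Cp) = 176760/(2420×1.84) = 39.696 K
T_out = 72.6 − 39.696 = 32.904 °C

T_out = 32.9 °C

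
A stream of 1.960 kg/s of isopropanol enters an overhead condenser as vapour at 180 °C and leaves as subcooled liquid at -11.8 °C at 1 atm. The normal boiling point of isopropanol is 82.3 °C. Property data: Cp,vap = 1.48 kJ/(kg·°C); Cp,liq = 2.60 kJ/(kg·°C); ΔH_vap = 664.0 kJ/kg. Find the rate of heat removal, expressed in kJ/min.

vapour 180→82.3 °C: -144.6 kJ/kg
condensation at 82.3 °C: -664 kJ/kg
liquid 82.3→-11.8 °C: -244.66 kJ/kg
Δh = -144.6 + -664 + -244.66 = -1053.3 kJ/kg
Q = ṁ·Δh = 1.960 kg/s × -1053.3 kJ/kg = -2064.4 kJ/s
|Q| = 2064.4 kW = 123860 kJ/min

Q_c = 124000 kJ/min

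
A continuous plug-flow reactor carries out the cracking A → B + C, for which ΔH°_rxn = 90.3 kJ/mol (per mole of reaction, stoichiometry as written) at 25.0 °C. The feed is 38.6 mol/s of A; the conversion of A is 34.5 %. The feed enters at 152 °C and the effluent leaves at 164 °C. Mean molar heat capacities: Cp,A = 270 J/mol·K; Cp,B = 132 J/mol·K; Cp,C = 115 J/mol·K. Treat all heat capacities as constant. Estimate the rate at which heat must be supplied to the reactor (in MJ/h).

Q_in = 4630 MJ/h

Extent of reaction ξ = 0.345 × 38.6 = 13.317 mol/s
Reaction term: ξ·ΔH°_rxn = 13.317 × 90.3 = 1202.5 kJ/s
Sensible, feed 152→25 °C: -1323.6 kJ/s
Outlet flows (mol/s): A 25.283, B 13.317, C 13.317
Sensible, products 25→164 °C: 1406.1 kJ/s
Q = ΔH = 1285 kJ/s = 1285 kW
Heat supplied = 4626.1 MJ/h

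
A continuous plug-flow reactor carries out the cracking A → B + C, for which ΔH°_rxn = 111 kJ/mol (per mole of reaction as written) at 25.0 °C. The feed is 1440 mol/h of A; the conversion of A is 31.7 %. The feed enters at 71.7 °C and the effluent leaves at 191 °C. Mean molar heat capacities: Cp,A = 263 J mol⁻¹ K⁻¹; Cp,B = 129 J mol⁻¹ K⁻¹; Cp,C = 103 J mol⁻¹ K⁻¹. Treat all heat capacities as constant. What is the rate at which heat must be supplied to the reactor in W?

Extent of reaction ξ = 0.317 × 1440 = 456.48 mol/h
Reaction term: ξ·ΔH°_rxn = 456.48 × 111 = 50669 kJ/h
Sensible, feed 71.7→25 °C: -17686 kJ/h
Outlet flows (mol/h): A 983.52, B 456.48, C 456.48
Sensible, products 25→191 °C: 60518 kJ/h
Q = ΔH = 93502 kJ/h = 25.973 kW
Heat supplied = 25973 W

Q_in = 26000 W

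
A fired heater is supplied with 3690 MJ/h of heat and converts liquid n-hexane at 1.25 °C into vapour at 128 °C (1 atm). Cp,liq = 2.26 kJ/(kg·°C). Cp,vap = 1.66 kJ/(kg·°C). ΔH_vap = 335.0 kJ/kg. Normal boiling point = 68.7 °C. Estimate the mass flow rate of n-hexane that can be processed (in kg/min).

Δh = 2.26×(68.7−1.25) + 335.0 + 1.66×(128−68.7) = 585.88 kJ/kg
Q = 3690 MJ/h = 1025 kJ/s = 61500 kJ/min
ṁ = Q/Δh = 61500 / 585.88 = 104.97 kg/min

ṁ = 105 kg/min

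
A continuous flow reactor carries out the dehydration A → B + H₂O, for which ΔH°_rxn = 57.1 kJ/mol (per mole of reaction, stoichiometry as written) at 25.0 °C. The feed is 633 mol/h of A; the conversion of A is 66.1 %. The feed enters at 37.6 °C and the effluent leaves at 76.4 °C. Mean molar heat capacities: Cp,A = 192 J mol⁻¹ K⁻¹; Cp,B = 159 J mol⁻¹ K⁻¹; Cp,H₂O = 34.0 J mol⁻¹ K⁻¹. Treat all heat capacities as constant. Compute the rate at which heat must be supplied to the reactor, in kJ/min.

Q_in = 477 kJ/min

Extent of reaction ξ = 0.661 × 633 = 418.41 mol/h
Reaction term: ξ·ΔH°_rxn = 418.41 × 57.1 = 23891 kJ/h
Sensible, feed 37.6→25 °C: -1531.4 kJ/h
Outlet flows (mol/h): A 214.59, B 418.41, H₂O 418.41
Sensible, products 25→76.4 °C: 6268.5 kJ/h
Q = ΔH = 28628 kJ/h = 7.9524 kW
Heat supplied = 477.14 kJ/min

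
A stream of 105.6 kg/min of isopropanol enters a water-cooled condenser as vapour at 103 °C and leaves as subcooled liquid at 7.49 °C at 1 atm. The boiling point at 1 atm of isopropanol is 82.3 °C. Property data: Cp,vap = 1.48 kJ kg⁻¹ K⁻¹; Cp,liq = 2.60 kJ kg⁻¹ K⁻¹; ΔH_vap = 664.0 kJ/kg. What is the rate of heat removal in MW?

Q_c = 1.56 MW

vapour 103→82.3 °C: -30.636 kJ/kg
condensation at 82.3 °C: -664 kJ/kg
liquid 82.3→7.49 °C: -194.51 kJ/kg
Δh = -30.636 + -664 + -194.51 = -889.14 kJ/kg
Q = ṁ·Δh = 105.6 kg/min × -889.14 kJ/kg = -93893 kJ/min
|Q| = 1564.9 kW = 1.5649 MW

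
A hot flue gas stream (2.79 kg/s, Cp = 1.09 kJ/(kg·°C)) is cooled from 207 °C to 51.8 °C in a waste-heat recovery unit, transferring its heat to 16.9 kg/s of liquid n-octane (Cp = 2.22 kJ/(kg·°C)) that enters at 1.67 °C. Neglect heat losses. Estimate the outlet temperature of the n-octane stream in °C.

T_c,out = 14.3 °C

Heat released by hot stream: Q = 2.79 × 1.09 × (207 − 51.8) = 471.98 kJ/s
Energy balance on cold side (adiabatic exchanger): Q = ṁ_c·Cp_c·(T_c,out − T_c,in)
T_c,out = 1.67 + 471.98/(16.9 × 2.22) = 14.25 °C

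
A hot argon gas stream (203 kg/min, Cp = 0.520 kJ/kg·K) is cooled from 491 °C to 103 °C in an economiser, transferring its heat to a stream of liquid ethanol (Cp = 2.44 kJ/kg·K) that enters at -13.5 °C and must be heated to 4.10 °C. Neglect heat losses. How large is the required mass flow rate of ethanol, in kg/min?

ṁ_c = 954 kg/min

Heat released by hot stream: Q = 203 × 0.520 × (491 − 103) = 40957 kJ/min
Energy balance on cold side (adiabatic exchanger): Q = ṁ_c·Cp_c·(T_c,out − T_c,in)
ṁ_c = 40957 / [2.44 × (4.10 − -13.5)] = 953.74 kg/min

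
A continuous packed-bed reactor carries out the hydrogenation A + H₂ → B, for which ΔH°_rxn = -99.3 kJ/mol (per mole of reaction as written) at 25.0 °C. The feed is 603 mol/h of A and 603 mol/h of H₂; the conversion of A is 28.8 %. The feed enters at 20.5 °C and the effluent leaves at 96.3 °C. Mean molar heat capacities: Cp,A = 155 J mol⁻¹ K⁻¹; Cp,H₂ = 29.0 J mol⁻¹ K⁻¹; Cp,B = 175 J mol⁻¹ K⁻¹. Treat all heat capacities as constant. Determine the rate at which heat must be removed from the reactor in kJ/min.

Q_out = 149 kJ/min

Extent of reaction ξ = 0.288 × 603 = 173.66 mol/h
Reaction term: ξ·ΔH°_rxn = 173.66 × -99.3 = -17245 kJ/h
Sensible, feed 20.5→25 °C: 499.28 kJ/h
Outlet flows (mol/h): A 429.34, H₂ 429.34, B 173.66
Sensible, products 25→96.3 °C: 7799.4 kJ/h
Q = ΔH = -8946.1 kJ/h = -2.485 kW
Heat removed = 149.1 kJ/min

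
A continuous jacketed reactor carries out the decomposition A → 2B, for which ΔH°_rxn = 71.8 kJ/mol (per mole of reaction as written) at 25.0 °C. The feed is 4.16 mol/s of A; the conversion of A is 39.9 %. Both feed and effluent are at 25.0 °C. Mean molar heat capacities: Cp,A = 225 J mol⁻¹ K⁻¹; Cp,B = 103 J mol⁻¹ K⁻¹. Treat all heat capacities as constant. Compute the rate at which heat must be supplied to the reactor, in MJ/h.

Q_in = 429 MJ/h

Extent of reaction ξ = 0.399 × 4.16 = 1.6598 mol/s
Reaction term: ξ·ΔH°_rxn = 1.6598 × 71.8 = 119.18 kJ/s
Q = ΔH = 119.18 kJ/s = 119.18 kW
Heat supplied = 429.04 MJ/h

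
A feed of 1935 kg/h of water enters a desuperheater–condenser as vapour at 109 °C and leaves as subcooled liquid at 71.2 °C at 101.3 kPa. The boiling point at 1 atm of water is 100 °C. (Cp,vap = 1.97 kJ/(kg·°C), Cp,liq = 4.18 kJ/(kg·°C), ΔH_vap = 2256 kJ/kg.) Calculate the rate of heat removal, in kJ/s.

Q_c = 1290 kJ/s

vapour 109→100 °C: -17.73 kJ/kg
condensation at 100 °C: -2256 kJ/kg
liquid 100→71.2 °C: -120.38 kJ/kg
Δh = -17.73 + -2256 + -120.38 = -2394.1 kJ/kg
Q = ṁ·Δh = 1935 kg/h × -2394.1 kJ/kg = -4.6326e+06 kJ/h
|Q| = 1286.8 kW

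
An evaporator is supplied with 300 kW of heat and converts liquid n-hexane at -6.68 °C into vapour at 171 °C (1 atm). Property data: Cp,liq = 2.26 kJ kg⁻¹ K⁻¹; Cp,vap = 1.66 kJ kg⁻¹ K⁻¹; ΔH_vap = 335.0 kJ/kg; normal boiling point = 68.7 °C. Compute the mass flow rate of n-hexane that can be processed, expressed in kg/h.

ṁ = 1600 kg/h

Δh = 2.26×(68.7−-6.68) + 335.0 + 1.66×(171−68.7) = 675.18 kJ/kg
Q = 300 kW = 300 kJ/s = 1.08e+06 kJ/h
ṁ = Q/Δh = 1.08e+06 / 675.18 = 1599.6 kg/h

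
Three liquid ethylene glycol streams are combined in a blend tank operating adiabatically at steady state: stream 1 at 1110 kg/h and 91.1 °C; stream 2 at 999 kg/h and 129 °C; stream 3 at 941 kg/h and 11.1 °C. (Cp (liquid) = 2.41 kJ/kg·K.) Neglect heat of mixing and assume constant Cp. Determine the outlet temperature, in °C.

Adiabatic, steady state ⇒ Σ ṁᵢCp,ᵢ(T_out − Tᵢ) = 0
T_out = Σ ṁᵢCp,ᵢTᵢ / Σ ṁᵢCp,ᵢ
      = 579450 / 7350.5 = 78.832 °C

T_out = 78.8 °C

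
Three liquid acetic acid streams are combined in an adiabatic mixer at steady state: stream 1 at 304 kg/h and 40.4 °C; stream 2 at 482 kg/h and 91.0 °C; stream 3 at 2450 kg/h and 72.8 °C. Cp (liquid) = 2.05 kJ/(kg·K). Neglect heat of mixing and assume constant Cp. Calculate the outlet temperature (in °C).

No heat crosses the boundary, so H_out = H_in.
T_out = Σ ṁᵢCp,ᵢTᵢ / Σ ṁᵢCp,ᵢ
      = 480730 / 6633.8 = 72.467 °C

T_out = 72.5 °C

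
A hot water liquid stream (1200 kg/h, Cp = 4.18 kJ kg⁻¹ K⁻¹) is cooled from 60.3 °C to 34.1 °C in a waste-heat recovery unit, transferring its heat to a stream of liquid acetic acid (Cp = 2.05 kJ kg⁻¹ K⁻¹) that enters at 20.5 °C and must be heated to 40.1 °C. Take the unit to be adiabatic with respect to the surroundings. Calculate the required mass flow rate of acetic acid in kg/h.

ṁ_c = 3270 kg/h

Heat released by hot stream: Q = 1200 × 4.18 × (60.3 − 34.1) = 131420 kJ/h
Energy balance on cold side (adiabatic exchanger): Q = ṁ_c·Cp_c·(T_c,out − T_c,in)
ṁ_c = 131420 / [2.05 × (40.1 − 20.5)] = 3270.8 kg/h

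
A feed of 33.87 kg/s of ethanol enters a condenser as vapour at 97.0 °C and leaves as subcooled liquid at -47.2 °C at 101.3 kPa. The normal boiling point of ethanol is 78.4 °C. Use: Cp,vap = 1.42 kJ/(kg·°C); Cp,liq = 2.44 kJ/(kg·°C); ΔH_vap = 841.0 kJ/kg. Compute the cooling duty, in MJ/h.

vapour 97.0→78.4 °C: -26.412 kJ/kg
condensation at 78.4 °C: -841 kJ/kg
liquid 78.4→-47.2 °C: -306.46 kJ/kg
Δh = -26.412 + -841 + -306.46 = -1173.9 kJ/kg
Q = ṁ·Δh = 33.87 kg/s × -1173.9 kJ/kg = -39759 kJ/s
|Q| = 39759 kW = 143130 MJ/h

Q_c = 143000 MJ/h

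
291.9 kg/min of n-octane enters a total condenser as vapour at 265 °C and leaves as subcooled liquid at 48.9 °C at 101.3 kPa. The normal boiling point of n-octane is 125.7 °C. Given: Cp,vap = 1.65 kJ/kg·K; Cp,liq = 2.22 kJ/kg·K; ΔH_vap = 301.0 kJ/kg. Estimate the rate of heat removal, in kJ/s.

vapour 265→125.7 °C: -229.84 kJ/kg
condensation at 125.7 °C: -301 kJ/kg
liquid 125.7→48.9 °C: -170.5 kJ/kg
Δh = -229.84 + -301 + -170.5 = -701.34 kJ/kg
Q = ṁ·Δh = 291.9 kg/min × -701.34 kJ/kg = -204720 kJ/min
|Q| = 3412 kW

Q_c = 3410 kJ/s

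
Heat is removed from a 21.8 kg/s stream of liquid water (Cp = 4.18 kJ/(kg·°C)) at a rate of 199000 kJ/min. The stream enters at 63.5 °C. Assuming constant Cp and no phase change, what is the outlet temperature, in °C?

Q = 199000 kJ/min = 3316.7 kJ/s
ΔT = Q/(ṁ·Cp) = 3316.7/(21.8×4.18) = 36.397 K
T_out = 63.5 − 36.397 = 27.103 °C

T_out = 27.1 °C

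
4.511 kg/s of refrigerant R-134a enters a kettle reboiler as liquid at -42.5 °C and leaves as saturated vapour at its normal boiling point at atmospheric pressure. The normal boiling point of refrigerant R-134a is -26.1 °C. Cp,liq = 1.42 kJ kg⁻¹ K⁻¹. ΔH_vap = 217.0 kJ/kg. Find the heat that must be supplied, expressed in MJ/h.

Q = 3900 MJ/h

liquid -42.5→-26.1 °C: 23.288 kJ/kg
vaporisation at -26.1 °C: 217 kJ/kg
Δh = 23.288 + 217 = 240.29 kJ/kg
Q = ṁ·Δh = 4.511 kg/s × 240.29 kJ/kg = 1083.9 kJ/s
|Q| = 1083.9 kW = 3902.2 MJ/h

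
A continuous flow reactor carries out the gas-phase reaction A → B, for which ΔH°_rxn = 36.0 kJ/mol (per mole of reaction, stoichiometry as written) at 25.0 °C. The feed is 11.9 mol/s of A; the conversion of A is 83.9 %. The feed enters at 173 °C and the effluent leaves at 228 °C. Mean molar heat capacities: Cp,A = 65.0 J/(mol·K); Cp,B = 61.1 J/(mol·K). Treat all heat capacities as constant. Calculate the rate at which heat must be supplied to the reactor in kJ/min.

Extent of reaction ξ = 0.839 × 11.9 = 9.9841 mol/s
Reaction term: ξ·ΔH°_rxn = 9.9841 × 36.0 = 359.43 kJ/s
Sensible, feed 173→25 °C: -114.48 kJ/s
Outlet flows (mol/s): A 1.9159, B 9.9841
Sensible, products 25→228 °C: 149.12 kJ/s
Q = ΔH = 394.07 kJ/s = 394.07 kW
Heat supplied = 23644 kJ/min

Q_in = 23600 kJ/min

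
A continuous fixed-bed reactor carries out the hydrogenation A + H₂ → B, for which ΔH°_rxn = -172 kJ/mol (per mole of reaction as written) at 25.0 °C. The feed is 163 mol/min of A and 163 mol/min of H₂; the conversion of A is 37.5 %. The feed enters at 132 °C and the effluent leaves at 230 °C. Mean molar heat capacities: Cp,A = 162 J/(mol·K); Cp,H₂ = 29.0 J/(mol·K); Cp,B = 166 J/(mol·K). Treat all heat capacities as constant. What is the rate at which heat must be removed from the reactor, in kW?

Q_out = 130 kW

Extent of reaction ξ = 0.375 × 163 = 61.125 mol/min
Reaction term: ξ·ΔH°_rxn = 61.125 × -172 = -10514 kJ/min
Sensible, feed 132→25 °C: -3331.2 kJ/min
Outlet flows (mol/min): A 101.88, H₂ 101.88, B 61.125
Sensible, products 25→230 °C: 6069 kJ/min
Q = ΔH = -7775.7 kJ/min = -129.6 kW
Heat removed = 129.6 kW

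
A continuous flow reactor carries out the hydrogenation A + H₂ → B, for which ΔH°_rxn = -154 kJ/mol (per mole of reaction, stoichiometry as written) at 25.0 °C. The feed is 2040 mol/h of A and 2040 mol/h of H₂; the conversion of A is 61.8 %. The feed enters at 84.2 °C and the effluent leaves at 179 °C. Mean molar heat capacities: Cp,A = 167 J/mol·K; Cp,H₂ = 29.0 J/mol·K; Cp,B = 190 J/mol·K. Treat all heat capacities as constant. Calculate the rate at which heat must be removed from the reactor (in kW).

Extent of reaction ξ = 0.618 × 2040 = 1260.7 mol/h
Reaction term: ξ·ΔH°_rxn = 1260.7 × -154 = -194150 kJ/h
Sensible, feed 84.2→25 °C: -23671 kJ/h
Outlet flows (mol/h): A 779.28, H₂ 779.28, B 1260.7
Sensible, products 25→179 °C: 60410 kJ/h
Q = ΔH = -157410 kJ/h = -43.725 kW
Heat removed = 43.725 kW

Q_out = 43.7 kW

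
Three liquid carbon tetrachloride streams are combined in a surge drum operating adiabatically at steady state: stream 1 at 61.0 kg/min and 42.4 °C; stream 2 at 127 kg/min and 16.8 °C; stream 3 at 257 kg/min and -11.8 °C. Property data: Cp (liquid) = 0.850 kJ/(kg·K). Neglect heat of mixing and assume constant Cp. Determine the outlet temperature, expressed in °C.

No heat crosses the boundary, so H_out = H_in.
Σ ṁᵢCp,ᵢTᵢ = 61.0×0.850×42.4 + 127×0.850×16.8 + 257×0.850×-11.8 = 1434.3
Σ ṁᵢCp,ᵢ = 61.0×0.850 + 127×0.850 + 257×0.850 = 378.25
T_out = 1434.3 / 378.25 = 3.7919 °C

T_out = 3.79 °C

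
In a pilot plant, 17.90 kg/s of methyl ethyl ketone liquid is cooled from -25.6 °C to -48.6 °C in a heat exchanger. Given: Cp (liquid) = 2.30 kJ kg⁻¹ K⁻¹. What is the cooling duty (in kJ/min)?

Q_c = 56800 kJ/min

Q = ṁ·Cp·ΔT = 17.90 × 2.30 × (-48.6 − -25.6) = -946.91 kJ/s
Cooling duty = 56815 kJ/min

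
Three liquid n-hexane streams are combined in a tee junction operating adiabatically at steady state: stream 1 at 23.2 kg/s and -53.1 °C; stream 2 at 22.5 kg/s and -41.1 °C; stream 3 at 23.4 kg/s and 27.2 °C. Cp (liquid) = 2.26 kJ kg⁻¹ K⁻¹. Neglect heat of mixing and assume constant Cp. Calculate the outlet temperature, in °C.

T_out = -22.0 °C

No heat crosses the boundary, so H_out = H_in.
Σ ṁᵢCp,ᵢTᵢ = 23.2×2.26×-53.1 + 22.5×2.26×-41.1 + 23.4×2.26×27.2 = -3435.6
Σ ṁᵢCp,ᵢ = 23.2×2.26 + 22.5×2.26 + 23.4×2.26 = 156.17
T_out = -3435.6 / 156.17 = -22 °C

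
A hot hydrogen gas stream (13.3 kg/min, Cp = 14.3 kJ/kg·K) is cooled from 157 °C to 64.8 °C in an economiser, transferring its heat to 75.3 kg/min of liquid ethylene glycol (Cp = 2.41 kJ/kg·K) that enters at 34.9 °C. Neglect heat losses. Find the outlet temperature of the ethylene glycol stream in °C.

Heat released by hot stream: Q = 13.3 × 14.3 × (157 − 64.8) = 17536 kJ/min
Energy balance on cold side (adiabatic exchanger): Q = ṁ_c·Cp_c·(T_c,out − T_c,in)
T_c,out = 34.9 + 17536/(75.3 × 2.41) = 131.53 °C

T_c,out = 132 °C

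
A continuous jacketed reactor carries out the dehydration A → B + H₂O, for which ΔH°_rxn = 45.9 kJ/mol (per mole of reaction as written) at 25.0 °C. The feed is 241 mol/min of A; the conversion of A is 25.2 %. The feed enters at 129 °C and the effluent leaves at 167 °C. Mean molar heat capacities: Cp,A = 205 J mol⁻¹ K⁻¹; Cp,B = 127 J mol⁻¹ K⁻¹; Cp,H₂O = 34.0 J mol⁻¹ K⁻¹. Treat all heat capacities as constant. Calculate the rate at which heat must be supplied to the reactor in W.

Q_in = 71400 W

Extent of reaction ξ = 0.252 × 241 = 60.732 mol/min
Reaction term: ξ·ΔH°_rxn = 60.732 × 45.9 = 2787.6 kJ/min
Sensible, feed 129→25 °C: -5138.1 kJ/min
Outlet flows (mol/min): A 180.27, B 60.732, H₂O 60.732
Sensible, products 25→167 °C: 6636.1 kJ/min
Q = ΔH = 4285.5 kJ/min = 71.426 kW
Heat supplied = 71426 W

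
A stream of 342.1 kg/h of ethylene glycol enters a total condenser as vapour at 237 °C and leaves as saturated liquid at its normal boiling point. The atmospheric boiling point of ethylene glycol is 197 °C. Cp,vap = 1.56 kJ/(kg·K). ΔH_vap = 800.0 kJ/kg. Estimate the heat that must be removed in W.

vapour 237→197 °C: -62.4 kJ/kg
condensation at 197 °C: -800 kJ/kg
Δh = -62.4 + -800 = -862.4 kJ/kg
Q = ṁ·Δh = 342.1 kg/h × -862.4 kJ/kg = -295030 kJ/h
|Q| = 81.952 kW = 81952 W

Q_c = 82000 W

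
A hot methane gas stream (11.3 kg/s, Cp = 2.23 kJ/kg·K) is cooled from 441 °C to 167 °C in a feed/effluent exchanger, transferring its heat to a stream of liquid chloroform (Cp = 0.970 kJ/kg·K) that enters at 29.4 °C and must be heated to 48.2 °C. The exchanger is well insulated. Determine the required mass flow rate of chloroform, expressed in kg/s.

ṁ_c = 379 kg/s

Heat released by hot stream: Q = 11.3 × 2.23 × (441 − 167) = 6904.5 kJ/s
Energy balance on cold side (adiabatic exchanger): Q = ṁ_c·Cp_c·(T_c,out − T_c,in)
ṁ_c = 6904.5 / [0.970 × (48.2 − 29.4)] = 378.62 kg/s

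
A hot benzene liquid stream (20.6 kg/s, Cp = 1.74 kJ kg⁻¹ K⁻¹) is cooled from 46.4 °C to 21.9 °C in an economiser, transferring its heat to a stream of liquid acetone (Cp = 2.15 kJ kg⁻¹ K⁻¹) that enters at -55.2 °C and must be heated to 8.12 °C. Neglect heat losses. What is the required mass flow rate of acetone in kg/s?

ṁ_c = 6.45 kg/s

Heat released by hot stream: Q = 20.6 × 1.74 × (46.4 − 21.9) = 878.18 kJ/s
Energy balance on cold side (adiabatic exchanger): Q = ṁ_c·Cp_c·(T_c,out − T_c,in)
ṁ_c = 878.18 / [2.15 × (8.12 − -55.2)] = 6.4506 kg/s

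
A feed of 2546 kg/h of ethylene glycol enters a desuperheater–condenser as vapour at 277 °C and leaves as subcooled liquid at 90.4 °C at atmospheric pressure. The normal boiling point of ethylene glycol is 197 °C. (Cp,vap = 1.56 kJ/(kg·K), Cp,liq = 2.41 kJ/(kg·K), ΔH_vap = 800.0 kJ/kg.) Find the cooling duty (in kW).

vapour 277→197 °C: -124.8 kJ/kg
condensation at 197 °C: -800 kJ/kg
liquid 197→90.4 °C: -256.91 kJ/kg
Δh = -124.8 + -800 + -256.91 = -1181.7 kJ/kg
Q = ṁ·Δh = 2546 kg/h × -1181.7 kJ/kg = -3.0086e+06 kJ/h
|Q| = 835.73 kW

Q_c = 836 kW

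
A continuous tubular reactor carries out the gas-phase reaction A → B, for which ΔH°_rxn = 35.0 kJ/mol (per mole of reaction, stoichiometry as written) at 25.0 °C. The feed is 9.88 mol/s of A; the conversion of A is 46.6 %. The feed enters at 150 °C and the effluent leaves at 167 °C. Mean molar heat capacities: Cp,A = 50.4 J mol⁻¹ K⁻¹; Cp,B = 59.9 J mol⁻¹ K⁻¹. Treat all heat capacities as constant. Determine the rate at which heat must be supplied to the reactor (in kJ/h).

Q_in = 633000 kJ/h

Extent of reaction ξ = 0.466 × 9.88 = 4.6041 mol/s
Reaction term: ξ·ΔH°_rxn = 4.6041 × 35.0 = 161.14 kJ/s
Sensible, feed 150→25 °C: -62.244 kJ/s
Outlet flows (mol/s): A 5.2759, B 4.6041
Sensible, products 25→167 °C: 76.92 kJ/s
Q = ΔH = 175.82 kJ/s = 175.82 kW
Heat supplied = 632950 kJ/h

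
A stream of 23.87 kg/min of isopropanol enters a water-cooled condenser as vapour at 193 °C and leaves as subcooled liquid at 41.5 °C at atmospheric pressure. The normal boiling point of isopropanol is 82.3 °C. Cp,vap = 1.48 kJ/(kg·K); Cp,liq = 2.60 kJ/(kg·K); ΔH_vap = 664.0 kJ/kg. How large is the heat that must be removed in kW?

vapour 193→82.3 °C: -163.84 kJ/kg
condensation at 82.3 °C: -664 kJ/kg
liquid 82.3→41.5 °C: -106.08 kJ/kg
Δh = -163.84 + -664 + -106.08 = -933.92 kJ/kg
Q = ṁ·Δh = 23.87 kg/min × -933.92 kJ/kg = -22293 kJ/min
|Q| = 371.54 kW

Q_c = 372 kW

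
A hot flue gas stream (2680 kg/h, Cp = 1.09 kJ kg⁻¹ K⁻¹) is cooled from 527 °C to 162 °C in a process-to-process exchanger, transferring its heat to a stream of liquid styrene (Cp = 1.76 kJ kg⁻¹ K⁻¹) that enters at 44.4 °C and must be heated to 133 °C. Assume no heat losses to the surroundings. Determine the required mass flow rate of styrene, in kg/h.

Heat released by hot stream: Q = 2680 × 1.09 × (527 − 162) = 1.0662e+06 kJ/h
Energy balance on cold side (adiabatic exchanger): Q = ṁ_c·Cp_c·(T_c,out − T_c,in)
ṁ_c = 1.0662e+06 / [1.76 × (133 − 44.4)] = 6837.7 kg/h

ṁ_c = 6840 kg/h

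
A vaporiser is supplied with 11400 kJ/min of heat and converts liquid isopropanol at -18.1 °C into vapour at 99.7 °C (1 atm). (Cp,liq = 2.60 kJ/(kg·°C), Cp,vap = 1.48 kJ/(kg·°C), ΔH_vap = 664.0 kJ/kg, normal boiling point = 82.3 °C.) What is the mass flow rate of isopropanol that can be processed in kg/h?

ṁ = 719 kg/h

Δh = 2.60×(82.3−-18.1) + 664.0 + 1.48×(99.7−82.3) = 950.79 kJ/kg
Q = 11400 kJ/min = 190 kJ/s = 684000 kJ/h
ṁ = Q/Δh = 684000 / 950.79 = 719.4 kg/h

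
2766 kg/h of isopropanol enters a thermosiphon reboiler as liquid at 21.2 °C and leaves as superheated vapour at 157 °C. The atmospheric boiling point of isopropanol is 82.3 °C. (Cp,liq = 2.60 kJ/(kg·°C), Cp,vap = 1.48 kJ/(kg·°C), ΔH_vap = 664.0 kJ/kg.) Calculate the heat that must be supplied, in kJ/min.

liquid 21.2→82.3 °C: 158.86 kJ/kg
vaporisation at 82.3 °C: 664 kJ/kg
vapour 82.3→157 °C: 110.56 kJ/kg
Δh = 158.86 + 664 + 110.56 = 933.42 kJ/kg
Q = ṁ·Δh = 2766 kg/h × 933.42 kJ/kg = 2.5818e+06 kJ/h
|Q| = 717.17 kW = 43030 kJ/min

Q = 43000 kJ/min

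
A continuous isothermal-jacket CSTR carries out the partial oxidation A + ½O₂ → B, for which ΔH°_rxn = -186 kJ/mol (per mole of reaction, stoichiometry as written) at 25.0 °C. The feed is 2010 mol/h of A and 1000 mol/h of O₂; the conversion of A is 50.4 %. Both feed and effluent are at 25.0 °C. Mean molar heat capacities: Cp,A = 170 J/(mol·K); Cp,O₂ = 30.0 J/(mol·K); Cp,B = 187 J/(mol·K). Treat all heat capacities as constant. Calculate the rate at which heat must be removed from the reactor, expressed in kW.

Q_out = 52.3 kW

Extent of reaction ξ = 0.504 × 2010 = 1013 mol/h
Reaction term: ξ·ΔH°_rxn = 1013 × -186 = -188430 kJ/h
Q = ΔH = -188430 kJ/h = -52.34 kW
Heat removed = 52.34 kW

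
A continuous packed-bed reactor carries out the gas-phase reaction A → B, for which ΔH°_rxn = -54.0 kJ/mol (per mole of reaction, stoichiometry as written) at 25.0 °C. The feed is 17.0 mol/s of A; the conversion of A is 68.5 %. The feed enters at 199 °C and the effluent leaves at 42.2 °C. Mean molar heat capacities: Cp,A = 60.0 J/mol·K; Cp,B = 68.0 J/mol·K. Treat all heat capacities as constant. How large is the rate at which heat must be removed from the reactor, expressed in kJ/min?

Extent of reaction ξ = 0.685 × 17.0 = 11.645 mol/s
Reaction term: ξ·ΔH°_rxn = 11.645 × -54.0 = -628.83 kJ/s
Sensible, feed 199→25 °C: -177.48 kJ/s
Outlet flows (mol/s): A 5.355, B 11.645
Sensible, products 25→42.2 °C: 19.146 kJ/s
Q = ΔH = -787.16 kJ/s = -787.16 kW
Heat removed = 47230 kJ/min

Q_out = 47200 kJ/min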